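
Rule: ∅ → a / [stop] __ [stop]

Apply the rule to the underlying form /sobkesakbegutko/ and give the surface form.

/b/ and /k/ form a stop–stop cluster, so [a] is inserted between them.
/k/ and /b/ form a stop–stop cluster, so [a] is inserted between them.
/t/ and /k/ form a stop–stop cluster, so [a] is inserted between them.
Surface form: [sobakesakabegutako].

sobakesakabegutako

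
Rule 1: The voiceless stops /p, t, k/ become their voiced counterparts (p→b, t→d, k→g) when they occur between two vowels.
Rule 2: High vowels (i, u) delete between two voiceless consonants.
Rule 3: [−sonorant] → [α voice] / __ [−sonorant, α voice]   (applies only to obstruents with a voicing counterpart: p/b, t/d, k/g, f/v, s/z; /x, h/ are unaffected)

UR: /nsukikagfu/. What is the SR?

Rule 1 (intervocalic voicing): /k/ is a voiceless stop between vowels /u/ and /i/, so it voices to [g]. /k/ is a voiceless stop between vowels /i/ and /a/, so it voices to [g]. /nsukikagfu/ → nsugigagfu.
Rule 2 (high vowel syncope): no segment meets the environment; /nsugigagfu/ is unchanged.
Rule 3 (regressive voicing assimilation): /g/ precedes the voiceless obstruent /f/, so it devoices to [k] by assimilation. /nsugigagfu/ → nsugigakfu.

nsugigakfu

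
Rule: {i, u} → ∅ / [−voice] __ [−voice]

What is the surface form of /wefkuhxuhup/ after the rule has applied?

wefkhxhp

/u/ is a high vowel flanked by voiceless consonants /k/ and /h/, so it deletes.
/u/ is a high vowel flanked by voiceless consonants /x/ and /h/, so it deletes.
/u/ is a high vowel flanked by voiceless consonants /h/ and /p/, so it deletes.
Surface form: [wefkhxhp].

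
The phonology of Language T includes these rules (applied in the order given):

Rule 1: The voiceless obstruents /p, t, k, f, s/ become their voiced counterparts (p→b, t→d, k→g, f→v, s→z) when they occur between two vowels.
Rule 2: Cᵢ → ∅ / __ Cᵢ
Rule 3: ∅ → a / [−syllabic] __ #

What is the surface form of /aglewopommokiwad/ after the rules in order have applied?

Rule 1 (intervocalic voicing): /p/ is a voiceless obstruent between vowels /o/ and /o/, so it voices to [b]. /k/ is a voiceless obstruent between vowels /o/ and /i/, so it voices to [g]. /aglewopommokiwad/ → aglewobommogiwad.
Rule 2 (degemination): /mm/ is a geminate; the first /m/ deletes. /aglewobommogiwad/ → aglewobomogiwad.
Rule 3 (final a-epenthesis): the form ends in the consonant /d/, so [a] is inserted word-finally. /aglewobomogiwad/ → aglewobomogiwada.

aglewobomogiwada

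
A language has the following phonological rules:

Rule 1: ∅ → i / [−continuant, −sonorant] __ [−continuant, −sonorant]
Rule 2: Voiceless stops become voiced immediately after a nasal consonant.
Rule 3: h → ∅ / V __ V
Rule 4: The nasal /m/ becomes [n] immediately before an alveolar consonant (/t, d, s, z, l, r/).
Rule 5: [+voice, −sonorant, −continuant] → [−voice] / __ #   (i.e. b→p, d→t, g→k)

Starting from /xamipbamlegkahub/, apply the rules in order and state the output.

Rule 1 (stop-cluster i-epenthesis): /p/ and /b/ form a stop–stop cluster, so [i] is inserted between them. /g/ and /k/ form a stop–stop cluster, so [i] is inserted between them. /xamipbamlegkahub/ → xamipibamlegikahub.
Rule 2 (post-nasal voicing): no segment meets the environment; /xamipibamlegikahub/ is unchanged.
Rule 3 (intervocalic h-deletion): /h/ occurs between vowels /a/ and /u/, so it deletes. /xamipibamlegikahub/ → xamipibamlegikaub.
Rule 4 (nasal place assimilation): /m/ precedes the alveolar consonant /l/, so it assimilates in place to [n]. /xamipibamlegikaub/ → xamipibanlegikaub.
Rule 5 (final devoicing): /b/ is a voiced stop in word-final position, so it devoices to [p]. /xamipibanlegikaub/ → xamipibanlegikaup.

xamipibanlegikaup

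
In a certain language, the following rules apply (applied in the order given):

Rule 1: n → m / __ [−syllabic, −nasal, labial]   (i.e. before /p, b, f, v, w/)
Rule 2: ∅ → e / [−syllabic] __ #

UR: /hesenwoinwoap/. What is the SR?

Rule 1 (nasal place assimilation): /n/ precedes the labial consonant /w/, so it assimilates in place to [m]. /n/ precedes the labial consonant /w/, so it assimilates in place to [m]. /hesenwoinwoap/ → hesemwoimwoap.
Rule 2 (final e-epenthesis): the form ends in the consonant /p/, so [e] is inserted word-finally. /hesemwoimwoap/ → hesemwoimwoape.

hesemwoimwoape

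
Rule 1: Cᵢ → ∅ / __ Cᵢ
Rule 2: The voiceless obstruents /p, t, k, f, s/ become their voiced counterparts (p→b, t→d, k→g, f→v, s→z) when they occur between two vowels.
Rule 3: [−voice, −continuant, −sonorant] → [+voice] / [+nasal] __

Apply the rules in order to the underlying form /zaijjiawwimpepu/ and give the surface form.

Rule 1 (degemination): /jj/ is a geminate; the first /j/ deletes. /ww/ is a geminate; the first /w/ deletes. /zaijjiawwimpepu/ → zaijiawimpepu.
Rule 2 (intervocalic voicing): /p/ is a voiceless obstruent between vowels /e/ and /u/, so it voices to [b]. /zaijiawimpepu/ → zaijiawimpebu.
Rule 3 (post-nasal voicing): /p/ is a voiceless stop immediately after the nasal /m/, so it voices to [b]. /zaijiawimpebu/ → zaijiawimbebu.

zaijiawimbebu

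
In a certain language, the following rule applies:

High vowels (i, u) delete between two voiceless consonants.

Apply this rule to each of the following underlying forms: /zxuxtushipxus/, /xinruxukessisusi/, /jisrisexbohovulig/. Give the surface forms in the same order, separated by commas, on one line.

/zxuxtushipxus/: /u/ is a high vowel flanked by voiceless consonants /x/ and /x/, so it deletes. /u/ is a high vowel flanked by voiceless consonants /t/ and /s/, so it deletes. /i/ is a high vowel flanked by voiceless consonants /h/ and /p/, so it deletes. /u/ is a high vowel flanked by voiceless consonants /x/ and /s/, so it deletes. → [zxxtshpxs].
/xinruxukessisusi/: /u/ is a high vowel flanked by voiceless consonants /x/ and /k/, so it deletes. /i/ is a high vowel flanked by voiceless consonants /s/ and /s/, so it deletes. /u/ is a high vowel flanked by voiceless consonants /s/ and /s/, so it deletes. → [xinruxkessssi].
/jisrisexbohovulig/: the rule's environment is not met; surfaces unchanged as [jisrisexbohovulig].

zxxtshpxs, xinruxkessssi, jisrisexbohovulig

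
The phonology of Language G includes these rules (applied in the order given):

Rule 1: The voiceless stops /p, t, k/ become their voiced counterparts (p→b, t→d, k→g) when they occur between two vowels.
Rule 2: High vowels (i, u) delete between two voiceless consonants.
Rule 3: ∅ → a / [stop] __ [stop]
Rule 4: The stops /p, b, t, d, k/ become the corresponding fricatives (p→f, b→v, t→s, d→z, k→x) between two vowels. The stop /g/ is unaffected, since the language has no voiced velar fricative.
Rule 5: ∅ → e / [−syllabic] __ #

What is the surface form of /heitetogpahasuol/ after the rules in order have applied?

heizezogafahasuole

Rule 1 (intervocalic voicing): /t/ is a voiceless stop between vowels /i/ and /e/, so it voices to [d]. /t/ is a voiceless stop between vowels /e/ and /o/, so it voices to [d]. /heitetogpahasuol/ → heidedogpahasuol.
Rule 2 (high vowel syncope): no segment meets the environment; /heidedogpahasuol/ is unchanged.
Rule 3 (stop-cluster a-epenthesis): /g/ and /p/ form a stop–stop cluster, so [a] is inserted between them. /heidedogpahasuol/ → heidedogapahasuol.
Rule 4 (intervocalic spirantization): /d/ is a stop between vowels /i/ and /e/, so it spirantizes to the fricative [z]. /d/ is a stop between vowels /e/ and /o/, so it spirantizes to the fricative [z]. /p/ is a stop between vowels /a/ and /a/, so it spirantizes to the fricative [f]. /heidedogapahasuol/ → heizezogafahasuol.
Rule 5 (final e-epenthesis): the form ends in the consonant /l/, so [e] is inserted word-finally. /heizezogafahasuol/ → heizezogafahasuole.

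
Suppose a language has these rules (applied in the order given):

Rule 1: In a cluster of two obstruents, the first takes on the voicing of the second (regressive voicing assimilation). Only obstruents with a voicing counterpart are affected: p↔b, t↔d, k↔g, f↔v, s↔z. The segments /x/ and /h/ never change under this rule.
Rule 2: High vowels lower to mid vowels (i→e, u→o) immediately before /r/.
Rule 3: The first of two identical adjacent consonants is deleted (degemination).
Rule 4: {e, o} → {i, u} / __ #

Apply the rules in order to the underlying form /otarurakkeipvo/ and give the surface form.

otarorakeibvu

Rule 1 (regressive voicing assimilation): /p/ precedes the voiced obstruent /v/, so it voices to [b] by assimilation. /otarurakkeipvo/ → otarurakkeibvo.
Rule 2 (pre-rhotic lowering): /u/ is a high vowel immediately before /r/, so it lowers to [o]. /otarurakkeibvo/ → otarorakkeibvo.
Rule 3 (degemination): /kk/ is a geminate; the first /k/ deletes. /otarorakkeibvo/ → otarorakeibvo.
Rule 4 (final vowel raising): /o/ is a mid vowel in word-final position, so it raises to [u]. /otarorakeibvo/ → otarorakeibvu.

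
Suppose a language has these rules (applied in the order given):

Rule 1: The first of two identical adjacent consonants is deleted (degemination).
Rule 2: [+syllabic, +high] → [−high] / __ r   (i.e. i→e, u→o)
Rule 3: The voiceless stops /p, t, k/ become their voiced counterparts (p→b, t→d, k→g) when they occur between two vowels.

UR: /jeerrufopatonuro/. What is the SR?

Rule 1 (degemination): /rr/ is a geminate; the first /r/ deletes. /jeerrufopatonuro/ → jeerufopatonuro.
Rule 2 (pre-rhotic lowering): /u/ is a high vowel immediately before /r/, so it lowers to [o]. /jeerufopatonuro/ → jeerufopatonoro.
Rule 3 (intervocalic voicing): /p/ is a voiceless stop between vowels /o/ and /a/, so it voices to [b]. /t/ is a voiceless stop between vowels /a/ and /o/, so it voices to [d]. /jeerufopatonoro/ → jeerufobadonoro.

jeerufobadonoro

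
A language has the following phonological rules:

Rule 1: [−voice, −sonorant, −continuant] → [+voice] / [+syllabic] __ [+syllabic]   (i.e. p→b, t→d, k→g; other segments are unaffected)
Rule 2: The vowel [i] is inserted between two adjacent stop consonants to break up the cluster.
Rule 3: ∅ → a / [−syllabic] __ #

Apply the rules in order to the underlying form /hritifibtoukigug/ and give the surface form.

Rule 1 (intervocalic voicing): /t/ is a voiceless stop between vowels /i/ and /i/, so it voices to [d]. /k/ is a voiceless stop between vowels /u/ and /i/, so it voices to [g]. /hritifibtoukigug/ → hridifibtougigug.
Rule 2 (stop-cluster i-epenthesis): /b/ and /t/ form a stop–stop cluster, so [i] is inserted between them. /hridifibtougigug/ → hridifibitougigug.
Rule 3 (final a-epenthesis): the form ends in the consonant /g/, so [a] is inserted word-finally. /hridifibitougigug/ → hridifibitougiguga.

hridifibitougiguga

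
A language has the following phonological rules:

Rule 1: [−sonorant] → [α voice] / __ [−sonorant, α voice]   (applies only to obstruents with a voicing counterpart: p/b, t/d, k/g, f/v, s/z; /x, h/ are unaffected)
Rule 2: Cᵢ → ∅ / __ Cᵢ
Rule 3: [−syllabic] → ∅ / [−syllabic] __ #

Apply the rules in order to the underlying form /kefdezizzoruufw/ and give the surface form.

Rule 1 (regressive voicing assimilation): /f/ precedes the voiced obstruent /d/, so it voices to [v] by assimilation. /kefdezizzoruufw/ → kevdezizzoruufw.
Rule 2 (degemination): /zz/ is a geminate; the first /z/ deletes. /kevdezizzoruufw/ → kevdezizoruufw.
Rule 3 (final cluster simplification): /w/ is the second consonant of a word-final cluster /fw/, so it deletes. /kevdezizoruufw/ → kevdezizoruuf.

kevdezizoruuf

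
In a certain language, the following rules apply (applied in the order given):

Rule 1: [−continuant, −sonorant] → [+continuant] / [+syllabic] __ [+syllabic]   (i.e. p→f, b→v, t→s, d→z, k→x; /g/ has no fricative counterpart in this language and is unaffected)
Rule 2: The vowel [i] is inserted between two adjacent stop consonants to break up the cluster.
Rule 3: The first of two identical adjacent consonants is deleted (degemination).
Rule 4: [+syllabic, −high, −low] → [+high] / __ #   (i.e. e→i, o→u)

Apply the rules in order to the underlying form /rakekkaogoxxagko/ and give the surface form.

raxekikaogoxagiku

Rule 1 (intervocalic spirantization): /k/ is a stop between vowels /a/ and /e/, so it spirantizes to the fricative [x]. /rakekkaogoxxagko/ → raxekkaogoxxagko.
Rule 2 (stop-cluster i-epenthesis): /k/ and /k/ form a stop–stop cluster, so [i] is inserted between them. /g/ and /k/ form a stop–stop cluster, so [i] is inserted between them. /raxekkaogoxxagko/ → raxekikaogoxxagiko.
Rule 3 (degemination): /xx/ is a geminate; the first /x/ deletes. /raxekikaogoxxagiko/ → raxekikaogoxagiko.
Rule 4 (final vowel raising): /o/ is a mid vowel in word-final position, so it raises to [u]. /raxekikaogoxagiko/ → raxekikaogoxagiku.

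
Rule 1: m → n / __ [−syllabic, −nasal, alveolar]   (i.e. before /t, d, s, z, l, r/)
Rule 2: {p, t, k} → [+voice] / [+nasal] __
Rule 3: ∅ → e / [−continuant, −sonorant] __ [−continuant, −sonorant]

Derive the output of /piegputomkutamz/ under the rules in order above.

Rule 1 (nasal place assimilation): /m/ precedes the alveolar consonant /z/, so it assimilates in place to [n]. /piegputomkutamz/ → piegputomkutanz.
Rule 2 (post-nasal voicing): /k/ is a voiceless stop immediately after the nasal /m/, so it voices to [g]. /piegputomkutanz/ → piegputomgutanz.
Rule 3 (stop-cluster e-epenthesis): /g/ and /p/ form a stop–stop cluster, so [e] is inserted between them. /piegputomgutanz/ → piegeputomgutanz.

piegeputomgutanz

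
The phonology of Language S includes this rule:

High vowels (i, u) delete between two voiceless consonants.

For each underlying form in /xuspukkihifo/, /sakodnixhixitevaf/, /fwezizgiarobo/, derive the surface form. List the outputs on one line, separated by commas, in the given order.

/xuspukkihifo/: /u/ is a high vowel flanked by voiceless consonants /x/ and /s/, so it deletes. /u/ is a high vowel flanked by voiceless consonants /p/ and /k/, so it deletes. /i/ is a high vowel flanked by voiceless consonants /k/ and /h/, so it deletes. /i/ is a high vowel flanked by voiceless consonants /h/ and /f/, so it deletes. → [xspkkhfo].
/sakodnixhixitevaf/: /i/ is a high vowel flanked by voiceless consonants /h/ and /x/, so it deletes. /i/ is a high vowel flanked by voiceless consonants /x/ and /t/, so it deletes. → [sakodnixhxtevaf].
/fwezizgiarobo/: the rule's environment is not met; surfaces unchanged as [fwezizgiarobo].

xspkkhfo, sakodnixhxtevaf, fwezizgiarobo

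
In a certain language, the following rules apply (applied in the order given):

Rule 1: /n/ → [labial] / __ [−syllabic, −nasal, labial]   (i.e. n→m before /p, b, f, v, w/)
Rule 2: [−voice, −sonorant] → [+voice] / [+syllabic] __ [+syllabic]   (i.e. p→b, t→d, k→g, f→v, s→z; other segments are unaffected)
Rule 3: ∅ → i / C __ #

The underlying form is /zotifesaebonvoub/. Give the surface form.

zodivezaebomvoubi

Rule 1 (nasal place assimilation): /n/ precedes the labial consonant /v/, so it assimilates in place to [m]. /zotifesaebonvoub/ → zotifesaebomvoub.
Rule 2 (intervocalic voicing): /t/ is a voiceless obstruent between vowels /o/ and /i/, so it voices to [d]. /f/ is a voiceless obstruent between vowels /i/ and /e/, so it voices to [v]. /s/ is a voiceless obstruent between vowels /e/ and /a/, so it voices to [z]. /zotifesaebomvoub/ → zodivezaebomvoub.
Rule 3 (final i-epenthesis): the form ends in the consonant /b/, so [i] is inserted word-finally. /zodivezaebomvoub/ → zodivezaebomvoubi.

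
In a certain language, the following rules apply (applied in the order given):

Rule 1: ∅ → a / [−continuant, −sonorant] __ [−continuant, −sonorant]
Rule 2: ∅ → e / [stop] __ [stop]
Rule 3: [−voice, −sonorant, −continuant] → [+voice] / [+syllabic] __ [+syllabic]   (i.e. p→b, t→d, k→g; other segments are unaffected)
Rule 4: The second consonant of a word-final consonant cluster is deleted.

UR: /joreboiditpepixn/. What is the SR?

joreboididabebix

Rule 1 (stop-cluster a-epenthesis): /t/ and /p/ form a stop–stop cluster, so [a] is inserted between them. /joreboiditpepixn/ → joreboiditapepixn.
Rule 2 (stop-cluster e-epenthesis): no segment meets the environment; /joreboiditapepixn/ is unchanged.
Rule 3 (intervocalic voicing): /t/ is a voiceless stop between vowels /i/ and /a/, so it voices to [d]. /p/ is a voiceless stop between vowels /a/ and /e/, so it voices to [b]. /p/ is a voiceless stop between vowels /e/ and /i/, so it voices to [b]. /joreboiditapepixn/ → joreboididabebixn.
Rule 4 (final cluster simplification): /n/ is the second consonant of a word-final cluster /xn/, so it deletes. /joreboididabebixn/ → joreboididabebix.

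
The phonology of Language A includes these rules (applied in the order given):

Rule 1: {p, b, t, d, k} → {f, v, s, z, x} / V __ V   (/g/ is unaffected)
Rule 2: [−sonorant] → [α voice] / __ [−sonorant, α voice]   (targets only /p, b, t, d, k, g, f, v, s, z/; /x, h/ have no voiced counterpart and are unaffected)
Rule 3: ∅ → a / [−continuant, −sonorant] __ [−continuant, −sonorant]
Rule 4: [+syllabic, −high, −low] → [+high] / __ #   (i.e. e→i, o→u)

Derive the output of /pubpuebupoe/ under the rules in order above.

pupapuevufoi

Rule 1 (intervocalic spirantization): /b/ is a stop between vowels /e/ and /u/, so it spirantizes to the fricative [v]. /p/ is a stop between vowels /u/ and /o/, so it spirantizes to the fricative [f]. /pubpuebupoe/ → pubpuevufoe.
Rule 2 (regressive voicing assimilation): /b/ precedes the voiceless obstruent /p/, so it devoices to [p] by assimilation. /pubpuevufoe/ → puppuevufoe.
Rule 3 (stop-cluster a-epenthesis): /p/ and /p/ form a stop–stop cluster, so [a] is inserted between them. /puppuevufoe/ → pupapuevufoe.
Rule 4 (final vowel raising): /e/ is a mid vowel in word-final position, so it raises to [i]. /pupapuevufoe/ → pupapuevufoi.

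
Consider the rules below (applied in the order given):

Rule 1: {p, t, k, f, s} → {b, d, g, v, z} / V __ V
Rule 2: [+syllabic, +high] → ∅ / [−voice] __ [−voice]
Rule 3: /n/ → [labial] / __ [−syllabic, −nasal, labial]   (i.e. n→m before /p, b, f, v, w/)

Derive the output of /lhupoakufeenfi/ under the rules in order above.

Rule 1 (intervocalic voicing): /p/ is a voiceless obstruent between vowels /u/ and /o/, so it voices to [b]. /k/ is a voiceless obstruent between vowels /a/ and /u/, so it voices to [g]. /f/ is a voiceless obstruent between vowels /u/ and /e/, so it voices to [v]. /lhupoakufeenfi/ → lhuboaguveenfi.
Rule 2 (high vowel syncope): no segment meets the environment; /lhuboaguveenfi/ is unchanged.
Rule 3 (nasal place assimilation): /n/ precedes the labial consonant /f/, so it assimilates in place to [m]. /lhuboaguveenfi/ → lhuboaguveemfi.

lhuboaguveemfi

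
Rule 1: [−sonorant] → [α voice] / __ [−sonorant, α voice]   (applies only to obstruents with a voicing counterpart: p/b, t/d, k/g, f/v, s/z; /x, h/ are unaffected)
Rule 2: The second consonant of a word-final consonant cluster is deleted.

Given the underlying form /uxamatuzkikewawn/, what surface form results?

Rule 1 (regressive voicing assimilation): /z/ precedes the voiceless obstruent /k/, so it devoices to [s] by assimilation. /uxamatuzkikewawn/ → uxamatuskikewawn.
Rule 2 (final cluster simplification): /n/ is the second consonant of a word-final cluster /wn/, so it deletes. /uxamatuskikewawn/ → uxamatuskikewaw.

uxamatuskikewaw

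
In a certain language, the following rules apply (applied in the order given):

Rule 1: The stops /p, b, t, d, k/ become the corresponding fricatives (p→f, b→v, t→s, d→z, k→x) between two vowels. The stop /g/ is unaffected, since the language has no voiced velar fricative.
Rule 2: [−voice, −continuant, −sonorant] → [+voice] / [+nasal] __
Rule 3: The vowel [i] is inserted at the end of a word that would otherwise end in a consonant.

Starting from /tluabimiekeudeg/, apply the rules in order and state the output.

Rule 1 (intervocalic spirantization): /b/ is a stop between vowels /a/ and /i/, so it spirantizes to the fricative [v]. /k/ is a stop between vowels /e/ and /e/, so it spirantizes to the fricative [x]. /d/ is a stop between vowels /u/ and /e/, so it spirantizes to the fricative [z]. /tluabimiekeudeg/ → tluavimiexeuzeg.
Rule 2 (post-nasal voicing): no segment meets the environment; /tluavimiexeuzeg/ is unchanged.
Rule 3 (final i-epenthesis): the form ends in the consonant /g/, so [i] is inserted word-finally. /tluavimiexeuzeg/ → tluavimiexeuzegi.

tluavimiexeuzegi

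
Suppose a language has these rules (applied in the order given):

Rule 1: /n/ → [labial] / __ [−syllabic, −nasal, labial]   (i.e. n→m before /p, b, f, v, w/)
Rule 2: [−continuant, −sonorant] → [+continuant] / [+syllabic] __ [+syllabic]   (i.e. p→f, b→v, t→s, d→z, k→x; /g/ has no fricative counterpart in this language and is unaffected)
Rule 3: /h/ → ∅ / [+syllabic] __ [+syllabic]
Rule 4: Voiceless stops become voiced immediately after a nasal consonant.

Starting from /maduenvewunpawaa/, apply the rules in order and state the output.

Rule 1 (nasal place assimilation): /n/ precedes the labial consonant /v/, so it assimilates in place to [m]. /n/ precedes the labial consonant /p/, so it assimilates in place to [m]. /maduenvewunpawaa/ → maduemvewumpawaa.
Rule 2 (intervocalic spirantization): /d/ is a stop between vowels /a/ and /u/, so it spirantizes to the fricative [z]. /maduemvewumpawaa/ → mazuemvewumpawaa.
Rule 3 (intervocalic h-deletion): no segment meets the environment; /mazuemvewumpawaa/ is unchanged.
Rule 4 (post-nasal voicing): /p/ is a voiceless stop immediately after the nasal /m/, so it voices to [b]. /mazuemvewumpawaa/ → mazuemvewumbawaa.

mazuemvewumbawaa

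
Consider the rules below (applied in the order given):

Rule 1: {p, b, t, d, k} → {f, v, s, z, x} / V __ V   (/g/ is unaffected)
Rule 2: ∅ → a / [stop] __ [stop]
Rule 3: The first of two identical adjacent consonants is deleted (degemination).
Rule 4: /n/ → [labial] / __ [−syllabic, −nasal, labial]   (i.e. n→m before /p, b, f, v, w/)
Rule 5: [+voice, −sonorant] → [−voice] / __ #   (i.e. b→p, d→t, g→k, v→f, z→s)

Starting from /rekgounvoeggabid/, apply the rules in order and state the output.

rekagoumvoegagavit

Rule 1 (intervocalic spirantization): /b/ is a stop between vowels /a/ and /i/, so it spirantizes to the fricative [v]. /rekgounvoeggabid/ → rekgounvoeggavid.
Rule 2 (stop-cluster a-epenthesis): /k/ and /g/ form a stop–stop cluster, so [a] is inserted between them. /g/ and /g/ form a stop–stop cluster, so [a] is inserted between them. /rekgounvoeggavid/ → rekagounvoegagavid.
Rule 3 (degemination): no segment meets the environment; /rekagounvoegagavid/ is unchanged.
Rule 4 (nasal place assimilation): /n/ precedes the labial consonant /v/, so it assimilates in place to [m]. /rekagounvoegagavid/ → rekagoumvoegagavid.
Rule 5 (final devoicing): /d/ is a voiced obstruent in word-final position, so it devoices to [t]. /rekagoumvoegagavid/ → rekagoumvoegagavit.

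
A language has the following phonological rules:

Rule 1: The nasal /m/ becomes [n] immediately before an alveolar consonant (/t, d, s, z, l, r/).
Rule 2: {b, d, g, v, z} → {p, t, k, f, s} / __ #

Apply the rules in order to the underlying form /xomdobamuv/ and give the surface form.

xondobamuf

Rule 1 (nasal place assimilation): /m/ precedes the alveolar consonant /d/, so it assimilates in place to [n]. /xomdobamuv/ → xondobamuv.
Rule 2 (final devoicing): /v/ is a voiced obstruent in word-final position, so it devoices to [f]. /xondobamuv/ → xondobamuf.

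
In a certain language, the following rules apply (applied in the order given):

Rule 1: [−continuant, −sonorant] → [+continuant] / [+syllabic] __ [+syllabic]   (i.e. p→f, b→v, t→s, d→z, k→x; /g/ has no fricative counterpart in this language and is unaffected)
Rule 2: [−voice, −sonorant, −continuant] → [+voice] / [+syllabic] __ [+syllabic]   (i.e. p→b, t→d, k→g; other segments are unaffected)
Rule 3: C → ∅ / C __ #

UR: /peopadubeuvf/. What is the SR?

Rule 1 (intervocalic spirantization): /p/ is a stop between vowels /o/ and /a/, so it spirantizes to the fricative [f]. /d/ is a stop between vowels /a/ and /u/, so it spirantizes to the fricative [z]. /b/ is a stop between vowels /u/ and /e/, so it spirantizes to the fricative [v]. /peopadubeuvf/ → peofazuveuvf.
Rule 2 (intervocalic voicing): no segment meets the environment; /peofazuveuvf/ is unchanged.
Rule 3 (final cluster simplification): /f/ is the second consonant of a word-final cluster /vf/, so it deletes. /peofazuveuvf/ → peofazuveuv.

peofazuveuv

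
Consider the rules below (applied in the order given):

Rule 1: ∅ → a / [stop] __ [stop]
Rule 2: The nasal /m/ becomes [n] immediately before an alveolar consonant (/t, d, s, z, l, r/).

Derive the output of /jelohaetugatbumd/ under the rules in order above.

jelohaetugatabund

Rule 1 (stop-cluster a-epenthesis): /t/ and /b/ form a stop–stop cluster, so [a] is inserted between them. /jelohaetugatbumd/ → jelohaetugatabumd.
Rule 2 (nasal place assimilation): /m/ precedes the alveolar consonant /d/, so it assimilates in place to [n]. /jelohaetugatabumd/ → jelohaetugatabund.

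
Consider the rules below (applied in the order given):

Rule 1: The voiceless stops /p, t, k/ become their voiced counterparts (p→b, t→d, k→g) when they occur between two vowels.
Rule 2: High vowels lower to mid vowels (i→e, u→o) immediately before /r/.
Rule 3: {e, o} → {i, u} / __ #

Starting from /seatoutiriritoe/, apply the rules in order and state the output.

seadoudereridoi

Rule 1 (intervocalic voicing): /t/ is a voiceless stop between vowels /a/ and /o/, so it voices to [d]. /t/ is a voiceless stop between vowels /u/ and /i/, so it voices to [d]. /t/ is a voiceless stop between vowels /i/ and /o/, so it voices to [d]. /seatoutiriritoe/ → seadoudiriridoe.
Rule 2 (pre-rhotic lowering): /i/ is a high vowel immediately before /r/, so it lowers to [e]. /i/ is a high vowel immediately before /r/, so it lowers to [e]. /seadoudiriridoe/ → seadoudereridoe.
Rule 3 (final vowel raising): /e/ is a mid vowel in word-final position, so it raises to [i]. /seadoudereridoe/ → seadoudereridoi.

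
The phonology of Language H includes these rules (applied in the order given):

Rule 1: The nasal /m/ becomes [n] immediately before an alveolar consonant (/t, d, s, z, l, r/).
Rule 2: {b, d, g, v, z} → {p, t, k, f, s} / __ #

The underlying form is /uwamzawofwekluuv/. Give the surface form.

Rule 1 (nasal place assimilation): /m/ precedes the alveolar consonant /z/, so it assimilates in place to [n]. /uwamzawofwekluuv/ → uwanzawofwekluuv.
Rule 2 (final devoicing): /v/ is a voiced obstruent in word-final position, so it devoices to [f]. /uwanzawofwekluuv/ → uwanzawofwekluuf.

uwanzawofwekluuf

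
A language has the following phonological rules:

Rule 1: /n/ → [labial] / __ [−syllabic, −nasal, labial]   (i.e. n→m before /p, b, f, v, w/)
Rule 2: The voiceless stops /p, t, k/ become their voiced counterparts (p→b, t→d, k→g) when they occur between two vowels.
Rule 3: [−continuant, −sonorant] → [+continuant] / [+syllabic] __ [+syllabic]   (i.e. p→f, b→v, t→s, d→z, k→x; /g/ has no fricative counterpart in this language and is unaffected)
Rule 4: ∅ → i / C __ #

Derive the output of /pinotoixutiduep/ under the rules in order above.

Rule 1 (nasal place assimilation): no segment meets the environment; /pinotoixutiduep/ is unchanged.
Rule 2 (intervocalic voicing): /t/ is a voiceless stop between vowels /o/ and /o/, so it voices to [d]. /t/ is a voiceless stop between vowels /u/ and /i/, so it voices to [d]. /pinotoixutiduep/ → pinodoixudiduep.
Rule 3 (intervocalic spirantization): /d/ is a stop between vowels /o/ and /o/, so it spirantizes to the fricative [z]. /d/ is a stop between vowels /u/ and /i/, so it spirantizes to the fricative [z]. /d/ is a stop between vowels /i/ and /u/, so it spirantizes to the fricative [z]. /pinodoixudiduep/ → pinozoixuzizuep.
Rule 4 (final i-epenthesis): the form ends in the consonant /p/, so [i] is inserted word-finally. /pinozoixuzizuep/ → pinozoixuzizuepi.

pinozoixuzizuepi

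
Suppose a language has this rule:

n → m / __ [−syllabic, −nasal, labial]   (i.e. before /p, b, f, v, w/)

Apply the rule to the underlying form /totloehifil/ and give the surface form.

totloehifil

No segment of /totloehifil/ meets the structural description of the rule, so the form surfaces unchanged.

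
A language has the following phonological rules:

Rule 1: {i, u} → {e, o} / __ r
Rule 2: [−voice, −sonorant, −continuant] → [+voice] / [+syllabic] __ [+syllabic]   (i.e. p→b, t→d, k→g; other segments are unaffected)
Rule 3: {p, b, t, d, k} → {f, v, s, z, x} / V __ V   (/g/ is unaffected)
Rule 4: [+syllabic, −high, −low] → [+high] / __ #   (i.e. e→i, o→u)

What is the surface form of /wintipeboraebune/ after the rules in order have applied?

Rule 1 (pre-rhotic lowering): no segment meets the environment; /wintipeboraebune/ is unchanged.
Rule 2 (intervocalic voicing): /p/ is a voiceless stop between vowels /i/ and /e/, so it voices to [b]. /wintipeboraebune/ → wintibeboraebune.
Rule 3 (intervocalic spirantization): /b/ is a stop between vowels /i/ and /e/, so it spirantizes to the fricative [v]. /b/ is a stop between vowels /e/ and /o/, so it spirantizes to the fricative [v]. /b/ is a stop between vowels /e/ and /u/, so it spirantizes to the fricative [v]. /wintibeboraebune/ → wintivevoraevune.
Rule 4 (final vowel raising): /e/ is a mid vowel in word-final position, so it raises to [i]. /wintivevoraevune/ → wintivevoraevuni.

wintivevoraevuni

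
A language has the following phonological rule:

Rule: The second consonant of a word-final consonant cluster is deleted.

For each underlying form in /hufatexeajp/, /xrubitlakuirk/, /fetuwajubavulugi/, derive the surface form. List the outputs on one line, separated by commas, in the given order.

hufatexeaj, xrubitlakuir, fetuwajubavulugi

/hufatexeajp/: /p/ is the second consonant of a word-final cluster /jp/, so it deletes. → [hufatexeaj].
/xrubitlakuirk/: /k/ is the second consonant of a word-final cluster /rk/, so it deletes. → [xrubitlakuir].
/fetuwajubavulugi/: the rule's environment is not met; surfaces unchanged as [fetuwajubavulugi].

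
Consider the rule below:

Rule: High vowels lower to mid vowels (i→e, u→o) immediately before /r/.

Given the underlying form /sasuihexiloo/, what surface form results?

No segment of /sasuihexiloo/ meets the structural description of the rule, so the form surfaces unchanged.

sasuihexiloo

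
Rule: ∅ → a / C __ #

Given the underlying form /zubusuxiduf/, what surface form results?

the form ends in the consonant /f/, so [a] is inserted word-finally.
Surface form: [zubusuxidufa].

zubusuxidufa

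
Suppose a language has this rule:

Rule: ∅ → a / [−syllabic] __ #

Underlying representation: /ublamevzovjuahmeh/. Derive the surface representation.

ublamevzovjuahmeha

the form ends in the consonant /h/, so [a] is inserted word-finally.
Surface form: [ublamevzovjuahmeha].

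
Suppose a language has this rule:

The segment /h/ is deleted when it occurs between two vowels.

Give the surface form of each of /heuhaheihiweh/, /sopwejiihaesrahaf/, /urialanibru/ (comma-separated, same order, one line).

heuaeiiweh, sopwejiiaesraaf, urialanibru

/heuhaheihiweh/: /h/ occurs between vowels /u/ and /a/, so it deletes. /h/ occurs between vowels /a/ and /e/, so it deletes. /h/ occurs between vowels /i/ and /i/, so it deletes. → [heuaeiiweh].
/sopwejiihaesrahaf/: /h/ occurs between vowels /i/ and /a/, so it deletes. /h/ occurs between vowels /a/ and /a/, so it deletes. → [sopwejiiaesraaf].
/urialanibru/: the rule's environment is not met; surfaces unchanged as [urialanibru].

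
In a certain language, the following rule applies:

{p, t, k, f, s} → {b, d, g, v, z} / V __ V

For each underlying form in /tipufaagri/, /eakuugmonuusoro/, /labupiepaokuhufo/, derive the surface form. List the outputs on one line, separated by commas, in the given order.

/tipufaagri/: /p/ is a voiceless obstruent between vowels /i/ and /u/, so it voices to [b]. /f/ is a voiceless obstruent between vowels /u/ and /a/, so it voices to [v]. → [tibuvaagri].
/eakuugmonuusoro/: /k/ is a voiceless obstruent between vowels /a/ and /u/, so it voices to [g]. /s/ is a voiceless obstruent between vowels /u/ and /o/, so it voices to [z]. → [eaguugmonuuzoro].
/labupiepaokuhufo/: /p/ is a voiceless obstruent between vowels /u/ and /i/, so it voices to [b]. /p/ is a voiceless obstruent between vowels /e/ and /a/, so it voices to [b]. /k/ is a voiceless obstruent between vowels /o/ and /u/, so it voices to [g]. /f/ is a voiceless obstruent between vowels /u/ and /o/, so it voices to [v]. → [labubiebaoguhuvo].

tibuvaagri, eaguugmonuuzoro, labubiebaoguhuvo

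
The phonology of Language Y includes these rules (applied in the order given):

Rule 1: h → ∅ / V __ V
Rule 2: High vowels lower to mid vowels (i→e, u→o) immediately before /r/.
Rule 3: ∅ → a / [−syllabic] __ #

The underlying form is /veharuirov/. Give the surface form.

vearuerova

Rule 1 (intervocalic h-deletion): /h/ occurs between vowels /e/ and /a/, so it deletes. /veharuirov/ → vearuirov.
Rule 2 (pre-rhotic lowering): /i/ is a high vowel immediately before /r/, so it lowers to [e]. /vearuirov/ → vearuerov.
Rule 3 (final a-epenthesis): the form ends in the consonant /v/, so [a] is inserted word-finally. /vearuerov/ → vearuerova.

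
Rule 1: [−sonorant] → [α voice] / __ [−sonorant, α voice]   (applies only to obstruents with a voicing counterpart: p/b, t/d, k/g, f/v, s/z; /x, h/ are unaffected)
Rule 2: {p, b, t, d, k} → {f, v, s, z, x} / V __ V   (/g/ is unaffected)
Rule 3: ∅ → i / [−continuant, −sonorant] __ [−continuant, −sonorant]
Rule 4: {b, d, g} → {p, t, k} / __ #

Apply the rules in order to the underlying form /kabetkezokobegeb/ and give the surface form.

kavetikezoxovegep

Rule 1 (regressive voicing assimilation): no segment meets the environment; /kabetkezokobegeb/ is unchanged.
Rule 2 (intervocalic spirantization): /b/ is a stop between vowels /a/ and /e/, so it spirantizes to the fricative [v]. /k/ is a stop between vowels /o/ and /o/, so it spirantizes to the fricative [x]. /b/ is a stop between vowels /o/ and /e/, so it spirantizes to the fricative [v]. /kabetkezokobegeb/ → kavetkezoxovegeb.
Rule 3 (stop-cluster i-epenthesis): /t/ and /k/ form a stop–stop cluster, so [i] is inserted between them. /kavetkezoxovegeb/ → kavetikezoxovegeb.
Rule 4 (final devoicing): /b/ is a voiced stop in word-final position, so it devoices to [p]. /kavetikezoxovegeb/ → kavetikezoxovegep.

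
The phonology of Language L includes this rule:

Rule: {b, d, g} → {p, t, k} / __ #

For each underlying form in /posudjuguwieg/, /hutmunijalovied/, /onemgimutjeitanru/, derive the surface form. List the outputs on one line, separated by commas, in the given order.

/posudjuguwieg/: /g/ is a voiced stop in word-final position, so it devoices to [k]. → [posudjuguwiek].
/hutmunijalovied/: /d/ is a voiced stop in word-final position, so it devoices to [t]. → [hutmunijaloviet].
/onemgimutjeitanru/: the rule's environment is not met; surfaces unchanged as [onemgimutjeitanru].

posudjuguwiek, hutmunijaloviet, onemgimutjeitanru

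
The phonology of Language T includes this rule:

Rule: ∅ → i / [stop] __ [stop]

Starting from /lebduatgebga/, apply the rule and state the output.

lebiduatigebiga

/b/ and /d/ form a stop–stop cluster, so [i] is inserted between them.
/t/ and /g/ form a stop–stop cluster, so [i] is inserted between them.
/b/ and /g/ form a stop–stop cluster, so [i] is inserted between them.
Surface form: [lebiduatigebiga].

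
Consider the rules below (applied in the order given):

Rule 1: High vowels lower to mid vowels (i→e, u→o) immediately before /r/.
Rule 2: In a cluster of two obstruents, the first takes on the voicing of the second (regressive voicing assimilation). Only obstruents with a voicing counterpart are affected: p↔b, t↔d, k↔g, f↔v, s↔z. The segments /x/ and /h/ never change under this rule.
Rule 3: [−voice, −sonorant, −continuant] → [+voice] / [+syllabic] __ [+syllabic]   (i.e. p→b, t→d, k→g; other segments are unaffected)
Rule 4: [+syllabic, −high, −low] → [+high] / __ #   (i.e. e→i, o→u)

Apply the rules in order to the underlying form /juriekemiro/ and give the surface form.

Rule 1 (pre-rhotic lowering): /u/ is a high vowel immediately before /r/, so it lowers to [o]. /i/ is a high vowel immediately before /r/, so it lowers to [e]. /juriekemiro/ → joriekemero.
Rule 2 (regressive voicing assimilation): no segment meets the environment; /joriekemero/ is unchanged.
Rule 3 (intervocalic voicing): /k/ is a voiceless stop between vowels /e/ and /e/, so it voices to [g]. /joriekemero/ → joriegemero.
Rule 4 (final vowel raising): /o/ is a mid vowel in word-final position, so it raises to [u]. /joriegemero/ → joriegemeru.

joriegemeru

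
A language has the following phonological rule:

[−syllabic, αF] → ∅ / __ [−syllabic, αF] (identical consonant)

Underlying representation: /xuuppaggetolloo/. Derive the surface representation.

/pp/ is a geminate; the first /p/ deletes.
/gg/ is a geminate; the first /g/ deletes.
/ll/ is a geminate; the first /l/ deletes.
Surface form: [xuupagetoloo].

xuupagetoloo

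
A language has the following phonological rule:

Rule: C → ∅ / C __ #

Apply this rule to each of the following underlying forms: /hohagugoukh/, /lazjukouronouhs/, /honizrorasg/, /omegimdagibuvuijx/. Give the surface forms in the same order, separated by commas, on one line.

hohagugouk, lazjukouronouh, honizroras, omegimdagibuvuij

/hohagugoukh/: /h/ is the second consonant of a word-final cluster /kh/, so it deletes. → [hohagugouk].
/lazjukouronouhs/: /s/ is the second consonant of a word-final cluster /hs/, so it deletes. → [lazjukouronouh].
/honizrorasg/: /g/ is the second consonant of a word-final cluster /sg/, so it deletes. → [honizroras].
/omegimdagibuvuijx/: /x/ is the second consonant of a word-final cluster /jx/, so it deletes. → [omegimdagibuvuij].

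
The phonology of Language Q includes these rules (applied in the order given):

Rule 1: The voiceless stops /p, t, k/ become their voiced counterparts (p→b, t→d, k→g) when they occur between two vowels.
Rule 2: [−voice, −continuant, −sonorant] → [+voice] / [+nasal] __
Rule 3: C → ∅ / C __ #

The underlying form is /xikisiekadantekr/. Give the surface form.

xigisiegadandek

Rule 1 (intervocalic voicing): /k/ is a voiceless stop between vowels /i/ and /i/, so it voices to [g]. /k/ is a voiceless stop between vowels /e/ and /a/, so it voices to [g]. /xikisiekadantekr/ → xigisiegadantekr.
Rule 2 (post-nasal voicing): /t/ is a voiceless stop immediately after the nasal /n/, so it voices to [d]. /xigisiegadantekr/ → xigisiegadandekr.
Rule 3 (final cluster simplification): /r/ is the second consonant of a word-final cluster /kr/, so it deletes. /xigisiegadandekr/ → xigisiegadandek.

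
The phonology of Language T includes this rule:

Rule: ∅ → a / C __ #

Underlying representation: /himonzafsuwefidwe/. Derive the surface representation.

No segment of /himonzafsuwefidwe/ meets the structural description of the rule, so the form surfaces unchanged.

himonzafsuwefidwe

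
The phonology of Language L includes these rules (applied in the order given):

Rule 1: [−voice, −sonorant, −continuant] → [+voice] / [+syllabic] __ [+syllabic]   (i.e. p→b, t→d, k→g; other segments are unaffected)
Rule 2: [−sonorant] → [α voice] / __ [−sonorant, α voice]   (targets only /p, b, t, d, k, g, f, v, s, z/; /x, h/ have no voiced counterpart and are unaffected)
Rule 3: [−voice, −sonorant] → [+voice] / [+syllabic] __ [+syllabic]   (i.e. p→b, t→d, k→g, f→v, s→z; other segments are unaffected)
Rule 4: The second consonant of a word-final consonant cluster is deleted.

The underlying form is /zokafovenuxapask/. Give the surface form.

zogavovenuxabas

Rule 1 (intervocalic voicing): /k/ is a voiceless stop between vowels /o/ and /a/, so it voices to [g]. /p/ is a voiceless stop between vowels /a/ and /a/, so it voices to [b]. /zokafovenuxapask/ → zogafovenuxabask.
Rule 2 (regressive voicing assimilation): no segment meets the environment; /zogafovenuxabask/ is unchanged.
Rule 3 (intervocalic voicing): /f/ is a voiceless obstruent between vowels /a/ and /o/, so it voices to [v]. /zogafovenuxabask/ → zogavovenuxabask.
Rule 4 (final cluster simplification): /k/ is the second consonant of a word-final cluster /sk/, so it deletes. /zogavovenuxabask/ → zogavovenuxabas.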